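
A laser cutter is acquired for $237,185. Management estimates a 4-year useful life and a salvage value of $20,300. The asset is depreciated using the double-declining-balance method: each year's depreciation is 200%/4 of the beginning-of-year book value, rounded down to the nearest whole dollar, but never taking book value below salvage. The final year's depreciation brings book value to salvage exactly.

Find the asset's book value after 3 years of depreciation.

$29,649

Depreciable base = $237,185 − $20,300 = $216,885.
Year 1: ⌊$237,185 × 200%/4⌋ = $118,592. Book value $118,593.
Year 2: ⌊$118,593 × 200%/4⌋ = $59,296. Book value $59,297.
Year 3: ⌊$59,297 × 200%/4⌋ = $29,648. Book value $29,649.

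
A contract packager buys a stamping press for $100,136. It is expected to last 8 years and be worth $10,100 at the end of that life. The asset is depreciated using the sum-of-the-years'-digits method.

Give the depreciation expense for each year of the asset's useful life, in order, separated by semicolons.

$20,008; $17,507; $15,006; $12,505; $10,004; $7,503; $5,002; $2,501

Depreciable base = $100,136 − $10,100 = $90,036.
Sum of the years' digits = 8+7+6+5+4+3+2+1 = 36.
Year 1: $90,036 × 8/36 = $20,008. Book value $80,128.
Year 2: $90,036 × 7/36 = $17,507. Book value $62,621.
Year 3: $90,036 × 6/36 = $15,006. Book value $47,615.
Year 4: $90,036 × 5/36 = $12,505. Book value $35,110.
Year 5: $90,036 × 4/36 = $10,004. Book value $25,106.
Year 6: $90,036 × 3/36 = $7,503. Book value $17,603.
Year 7: $90,036 × 2/36 = $5,002. Book value $12,601.
Year 8: $90,036 × 1/36 = $2,501. Book value $10,100.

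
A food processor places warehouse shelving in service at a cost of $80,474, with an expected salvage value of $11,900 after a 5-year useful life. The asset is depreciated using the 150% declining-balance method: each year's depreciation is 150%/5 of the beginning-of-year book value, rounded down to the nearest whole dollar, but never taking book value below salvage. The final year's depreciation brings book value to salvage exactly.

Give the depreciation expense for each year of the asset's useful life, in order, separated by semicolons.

Depreciable base = $80,474 − $11,900 = $68,574.
Year 1: ⌊$80,474 × 150%/5⌋ = $24,142. Book value $56,332.
Year 2: ⌊$56,332 × 150%/5⌋ = $16,899. Book value $39,433.
Year 3: ⌊$39,433 × 150%/5⌋ = $11,829. Book value $27,604.
Year 4: ⌊$27,604 × 150%/5⌋ = $8,281. Book value $19,323.
Year 5 (final): $19,323 − $11,900 = $7,423. Book value $11,900.

$24,142; $16,899; $11,829; $8,281; $7,423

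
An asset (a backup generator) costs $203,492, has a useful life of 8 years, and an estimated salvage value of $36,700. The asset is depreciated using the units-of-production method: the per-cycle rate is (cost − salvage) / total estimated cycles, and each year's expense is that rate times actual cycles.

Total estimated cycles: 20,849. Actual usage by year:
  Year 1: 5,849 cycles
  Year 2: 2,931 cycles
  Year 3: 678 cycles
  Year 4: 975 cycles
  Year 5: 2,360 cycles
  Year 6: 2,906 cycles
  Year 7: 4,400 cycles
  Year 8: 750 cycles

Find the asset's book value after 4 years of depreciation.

$120,028

Depreciable base = $203,492 − $36,700 = $166,792.
Rate = $166,792 / 20,849 cycles = $8 per cycle.
Year 1: 5,849 × $8 = $46,792. Book value $156,700.
Year 2: 2,931 × $8 = $23,448. Book value $133,252.
Year 3: 678 × $8 = $5,424. Book value $127,828.
Year 4: 975 × $8 = $7,800. Book value $120,028.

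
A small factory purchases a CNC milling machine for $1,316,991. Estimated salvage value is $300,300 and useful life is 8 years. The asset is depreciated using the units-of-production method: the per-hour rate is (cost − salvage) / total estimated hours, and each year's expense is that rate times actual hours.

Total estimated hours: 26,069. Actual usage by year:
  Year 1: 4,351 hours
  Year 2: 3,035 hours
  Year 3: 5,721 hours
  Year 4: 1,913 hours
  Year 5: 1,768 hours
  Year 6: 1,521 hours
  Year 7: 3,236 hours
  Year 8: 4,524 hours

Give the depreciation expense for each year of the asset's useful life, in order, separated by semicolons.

$169,689; $118,365; $223,119; $74,607; $68,952; $59,319; $126,204; $176,436

Depreciable base = $1,316,991 − $300,300 = $1,016,691.
Rate = $1,016,691 / 26,069 hours = $39 per hour.
Year 1: 4,351 × $39 = $169,689. Book value $1,147,302.
Year 2: 3,035 × $39 = $118,365. Book value $1,028,937.
Year 3: 5,721 × $39 = $223,119. Book value $805,818.
Year 4: 1,913 × $39 = $74,607. Book value $731,211.
Year 5: 1,768 × $39 = $68,952. Book value $662,259.
Year 6: 1,521 × $39 = $59,319. Book value $602,940.
Year 7: 3,236 × $39 = $126,204. Book value $476,736.
Year 8: 4,524 × $39 = $176,436. Book value $300,300.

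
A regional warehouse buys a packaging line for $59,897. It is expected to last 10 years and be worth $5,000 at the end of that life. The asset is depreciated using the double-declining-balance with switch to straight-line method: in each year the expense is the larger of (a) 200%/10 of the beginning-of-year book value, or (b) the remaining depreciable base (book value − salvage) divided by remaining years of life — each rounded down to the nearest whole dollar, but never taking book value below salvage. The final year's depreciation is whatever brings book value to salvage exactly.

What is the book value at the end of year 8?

$10,042

Depreciable base = $59,897 − $5,000 = $54,897.
Year 1: DB = ⌊$59,897 × 200%/10⌋ = $11,979; SL = ⌊$54,897/10⌋ = $5,489 → take DB $11,979. Book value $47,918.
Year 2: DB = ⌊$47,918 × 200%/10⌋ = $9,583; SL = ⌊$42,918/9⌋ = $4,768 → take DB $9,583. Book value $38,335.
Year 3: DB = ⌊$38,335 × 200%/10⌋ = $7,667; SL = ⌊$33,335/8⌋ = $4,166 → take DB $7,667. Book value $30,668.
Year 4: DB = ⌊$30,668 × 200%/10⌋ = $6,133; SL = ⌊$25,668/7⌋ = $3,666 → take DB $6,133. Book value $24,535.
Year 5: DB = ⌊$24,535 × 200%/10⌋ = $4,907; SL = ⌊$19,535/6⌋ = $3,255 → take DB $4,907. Book value $19,628.
Year 6: DB = ⌊$19,628 × 200%/10⌋ = $3,925; SL = ⌊$14,628/5⌋ = $2,925 → take DB $3,925. Book value $15,703.
Year 7: DB = ⌊$15,703 × 200%/10⌋ = $3,140; SL = ⌊$10,703/4⌋ = $2,675 → take DB $3,140. Book value $12,563.
Year 8: DB = ⌊$12,563 × 200%/10⌋ = $2,512; SL = ⌊$7,563/3⌋ = $2,521 → take SL $2,521. Book value $10,042.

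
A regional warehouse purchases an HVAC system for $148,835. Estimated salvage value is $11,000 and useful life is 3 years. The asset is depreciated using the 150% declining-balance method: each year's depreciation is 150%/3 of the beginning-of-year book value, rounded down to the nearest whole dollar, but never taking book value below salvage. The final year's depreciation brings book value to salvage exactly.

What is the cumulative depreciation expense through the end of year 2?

$111,626

Depreciable base = $148,835 − $11,000 = $137,835.
Year 1: ⌊$148,835 × 150%/3⌋ = $74,417. Book value $74,418.
Year 2: ⌊$74,418 × 150%/3⌋ = $37,209. Book value $37,209.
Accumulated through year 2 = $148,835 − $37,209 = $111,626.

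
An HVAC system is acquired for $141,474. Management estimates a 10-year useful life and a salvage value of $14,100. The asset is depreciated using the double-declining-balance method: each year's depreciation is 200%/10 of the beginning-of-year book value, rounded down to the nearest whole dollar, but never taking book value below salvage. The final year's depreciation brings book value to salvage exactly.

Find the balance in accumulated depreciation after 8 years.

Depreciable base = $141,474 − $14,100 = $127,374.
Year 1: ⌊$141,474 × 200%/10⌋ = $28,294. Book value $113,180.
Year 2: ⌊$113,180 × 200%/10⌋ = $22,636. Book value $90,544.
Year 3: ⌊$90,544 × 200%/10⌋ = $18,108. Book value $72,436.
Year 4: ⌊$72,436 × 200%/10⌋ = $14,487. Book value $57,949.
Year 5: ⌊$57,949 × 200%/10⌋ = $11,589. Book value $46,360.
Year 6: ⌊$46,360 × 200%/10⌋ = $9,272. Book value $37,088.
Year 7: ⌊$37,088 × 200%/10⌋ = $7,417. Book value $29,671.
Year 8: ⌊$29,671 × 200%/10⌋ = $5,934. Book value $23,737.
Accumulated through year 8 = $141,474 − $23,737 = $117,737.

$117,737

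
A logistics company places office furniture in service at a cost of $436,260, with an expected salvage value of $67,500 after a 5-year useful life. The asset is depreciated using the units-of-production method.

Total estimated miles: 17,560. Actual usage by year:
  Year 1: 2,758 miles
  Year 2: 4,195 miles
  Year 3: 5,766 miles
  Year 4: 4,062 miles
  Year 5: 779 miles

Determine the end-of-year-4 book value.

Depreciable base = $436,260 − $67,500 = $368,760.
Rate = $368,760 / 17,560 miles = $21 per mile.
Year 1: 2,758 × $21 = $57,918. Book value $378,342.
Year 2: 4,195 × $21 = $88,095. Book value $290,247.
Year 3: 5,766 × $21 = $121,086. Book value $169,161.
Year 4: 4,062 × $21 = $85,302. Book value $83,859.

$83,859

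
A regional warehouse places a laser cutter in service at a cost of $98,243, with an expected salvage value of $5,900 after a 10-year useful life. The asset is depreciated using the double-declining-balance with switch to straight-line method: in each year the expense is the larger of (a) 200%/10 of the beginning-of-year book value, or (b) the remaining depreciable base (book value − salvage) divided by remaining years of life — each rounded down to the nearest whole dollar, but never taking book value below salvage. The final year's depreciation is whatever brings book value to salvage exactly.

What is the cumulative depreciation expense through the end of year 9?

Depreciable base = $98,243 − $5,900 = $92,343.
Year 1: DB = ⌊$98,243 × 200%/10⌋ = $19,648; SL = ⌊$92,343/10⌋ = $9,234 → take DB $19,648. Book value $78,595.
Year 2: DB = ⌊$78,595 × 200%/10⌋ = $15,719; SL = ⌊$72,695/9⌋ = $8,077 → take DB $15,719. Book value $62,876.
Year 3: DB = ⌊$62,876 × 200%/10⌋ = $12,575; SL = ⌊$56,976/8⌋ = $7,122 → take DB $12,575. Book value $50,301.
Year 4: DB = ⌊$50,301 × 200%/10⌋ = $10,060; SL = ⌊$44,401/7⌋ = $6,343 → take DB $10,060. Book value $40,241.
Year 5: DB = ⌊$40,241 × 200%/10⌋ = $8,048; SL = ⌊$34,341/6⌋ = $5,723 → take DB $8,048. Book value $32,193.
Year 6: DB = ⌊$32,193 × 200%/10⌋ = $6,438; SL = ⌊$26,293/5⌋ = $5,258 → take DB $6,438. Book value $25,755.
Year 7: DB = ⌊$25,755 × 200%/10⌋ = $5,151; SL = ⌊$19,855/4⌋ = $4,963 → take DB $5,151. Book value $20,604.
Year 8: DB = ⌊$20,604 × 200%/10⌋ = $4,120; SL = ⌊$14,704/3⌋ = $4,901 → take SL $4,901. Book value $15,703.
Year 9: DB = ⌊$15,703 × 200%/10⌋ = $3,140; SL = ⌊$9,803/2⌋ = $4,901 → take SL $4,901. Book value $10,802.
Accumulated through year 9 = $98,243 − $10,802 = $87,441.

$87,441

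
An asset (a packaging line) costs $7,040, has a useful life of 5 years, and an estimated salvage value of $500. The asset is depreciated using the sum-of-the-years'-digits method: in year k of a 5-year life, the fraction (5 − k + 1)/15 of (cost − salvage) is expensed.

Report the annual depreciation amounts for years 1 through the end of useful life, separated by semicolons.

$2,180; $1,744; $1,308; $872; $436

Depreciable base = $7,040 − $500 = $6,540.
Sum of the years' digits = 5+4+3+2+1 = 15.
Year 1: $6,540 × 5/15 = $2,180. Book value $4,860.
Year 2: $6,540 × 4/15 = $1,744. Book value $3,116.
Year 3: $6,540 × 3/15 = $1,308. Book value $1,808.
Year 4: $6,540 × 2/15 = $872. Book value $936.
Year 5: $6,540 × 1/15 = $436. Book value $500.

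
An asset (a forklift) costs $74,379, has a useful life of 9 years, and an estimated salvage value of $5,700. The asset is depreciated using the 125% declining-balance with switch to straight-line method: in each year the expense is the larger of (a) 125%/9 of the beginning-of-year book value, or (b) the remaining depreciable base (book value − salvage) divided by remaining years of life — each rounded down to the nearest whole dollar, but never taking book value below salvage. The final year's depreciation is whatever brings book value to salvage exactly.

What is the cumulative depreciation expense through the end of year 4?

Depreciable base = $74,379 − $5,700 = $68,679.
Year 1: DB = ⌊$74,379 × 125%/9⌋ = $10,330; SL = ⌊$68,679/9⌋ = $7,631 → take DB $10,330. Book value $64,049.
Year 2: DB = ⌊$64,049 × 125%/9⌋ = $8,895; SL = ⌊$58,349/8⌋ = $7,293 → take DB $8,895. Book value $55,154.
Year 3: DB = ⌊$55,154 × 125%/9⌋ = $7,660; SL = ⌊$49,454/7⌋ = $7,064 → take DB $7,660. Book value $47,494.
Year 4: DB = ⌊$47,494 × 125%/9⌋ = $6,596; SL = ⌊$41,794/6⌋ = $6,965 → take SL $6,965. Book value $40,529.
Accumulated through year 4 = $74,379 − $40,529 = $33,850.

$33,850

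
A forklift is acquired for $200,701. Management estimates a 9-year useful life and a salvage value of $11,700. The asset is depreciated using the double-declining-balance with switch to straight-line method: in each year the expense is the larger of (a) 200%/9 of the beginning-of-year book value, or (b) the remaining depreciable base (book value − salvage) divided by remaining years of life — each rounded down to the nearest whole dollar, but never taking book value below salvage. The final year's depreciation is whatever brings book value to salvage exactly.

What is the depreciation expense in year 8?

Depreciable base = $200,701 − $11,700 = $189,001.
Year 1: DB = ⌊$200,701 × 200%/9⌋ = $44,600; SL = ⌊$189,001/9⌋ = $21,000 → take DB $44,600. Book value $156,101.
Year 2: DB = ⌊$156,101 × 200%/9⌋ = $34,689; SL = ⌊$144,401/8⌋ = $18,050 → take DB $34,689. Book value $121,412.
Year 3: DB = ⌊$121,412 × 200%/9⌋ = $26,980; SL = ⌊$109,712/7⌋ = $15,673 → take DB $26,980. Book value $94,432.
Year 4: DB = ⌊$94,432 × 200%/9⌋ = $20,984; SL = ⌊$82,732/6⌋ = $13,788 → take DB $20,984. Book value $73,448.
Year 5: DB = ⌊$73,448 × 200%/9⌋ = $16,321; SL = ⌊$61,748/5⌋ = $12,349 → take DB $16,321. Book value $57,127.
Year 6: DB = ⌊$57,127 × 200%/9⌋ = $12,694; SL = ⌊$45,427/4⌋ = $11,356 → take DB $12,694. Book value $44,433.
Year 7: DB = ⌊$44,433 × 200%/9⌋ = $9,874; SL = ⌊$32,733/3⌋ = $10,911 → take SL $10,911. Book value $33,522.
Year 8: DB = ⌊$33,522 × 200%/9⌋ = $7,449; SL = ⌊$21,822/2⌋ = $10,911 → take SL $10,911. Book value $22,611.

$10,911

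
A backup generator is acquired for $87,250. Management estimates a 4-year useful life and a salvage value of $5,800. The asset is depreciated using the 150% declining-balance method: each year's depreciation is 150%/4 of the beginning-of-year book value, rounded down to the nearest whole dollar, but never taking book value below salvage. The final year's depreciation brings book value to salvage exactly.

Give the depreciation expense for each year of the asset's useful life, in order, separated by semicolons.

Depreciable base = $87,250 − $5,800 = $81,450.
Year 1: ⌊$87,250 × 150%/4⌋ = $32,718. Book value $54,532.
Year 2: ⌊$54,532 × 150%/4⌋ = $20,449. Book value $34,083.
Year 3: ⌊$34,083 × 150%/4⌋ = $12,781. Book value $21,302.
Year 4 (final): $21,302 − $5,800 = $15,502. Book value $5,800.

$32,718; $20,449; $12,781; $15,502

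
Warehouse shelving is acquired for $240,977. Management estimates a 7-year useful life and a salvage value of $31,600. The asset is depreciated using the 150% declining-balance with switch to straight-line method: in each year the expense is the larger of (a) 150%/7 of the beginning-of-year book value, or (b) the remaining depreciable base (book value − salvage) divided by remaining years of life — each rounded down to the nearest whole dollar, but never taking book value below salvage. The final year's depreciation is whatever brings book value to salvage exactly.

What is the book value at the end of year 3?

Depreciable base = $240,977 − $31,600 = $209,377.
Year 1: DB = ⌊$240,977 × 150%/7⌋ = $51,637; SL = ⌊$209,377/7⌋ = $29,911 → take DB $51,637. Book value $189,340.
Year 2: DB = ⌊$189,340 × 150%/7⌋ = $40,572; SL = ⌊$157,740/6⌋ = $26,290 → take DB $40,572. Book value $148,768.
Year 3: DB = ⌊$148,768 × 150%/7⌋ = $31,878; SL = ⌊$117,168/5⌋ = $23,433 → take DB $31,878. Book value $116,890.

$116,890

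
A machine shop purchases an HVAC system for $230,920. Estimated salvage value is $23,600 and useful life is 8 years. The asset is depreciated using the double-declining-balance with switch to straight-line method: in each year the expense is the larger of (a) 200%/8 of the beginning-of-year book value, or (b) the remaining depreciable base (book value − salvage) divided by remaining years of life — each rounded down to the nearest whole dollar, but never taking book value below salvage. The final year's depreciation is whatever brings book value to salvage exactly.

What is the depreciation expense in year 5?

Depreciable base = $230,920 − $23,600 = $207,320.
Year 1: DB = ⌊$230,920 × 200%/8⌋ = $57,730; SL = ⌊$207,320/8⌋ = $25,915 → take DB $57,730. Book value $173,190.
Year 2: DB = ⌊$173,190 × 200%/8⌋ = $43,297; SL = ⌊$149,590/7⌋ = $21,370 → take DB $43,297. Book value $129,893.
Year 3: DB = ⌊$129,893 × 200%/8⌋ = $32,473; SL = ⌊$106,293/6⌋ = $17,715 → take DB $32,473. Book value $97,420.
Year 4: DB = ⌊$97,420 × 200%/8⌋ = $24,355; SL = ⌊$73,820/5⌋ = $14,764 → take DB $24,355. Book value $73,065.
Year 5: DB = ⌊$73,065 × 200%/8⌋ = $18,266; SL = ⌊$49,465/4⌋ = $12,366 → take DB $18,266. Book value $54,799.

$18,266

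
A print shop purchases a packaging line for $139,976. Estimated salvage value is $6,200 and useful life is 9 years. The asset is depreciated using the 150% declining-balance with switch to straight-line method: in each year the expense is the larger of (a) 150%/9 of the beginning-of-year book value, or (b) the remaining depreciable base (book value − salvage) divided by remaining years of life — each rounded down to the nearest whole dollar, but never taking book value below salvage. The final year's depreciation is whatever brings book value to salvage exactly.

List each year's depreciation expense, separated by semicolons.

$23,329; $19,441; $16,201; $13,500; $12,261; $12,261; $12,261; $12,261; $12,261

Depreciable base = $139,976 − $6,200 = $133,776.
Year 1: DB = ⌊$139,976 × 150%/9⌋ = $23,329; SL = ⌊$133,776/9⌋ = $14,864 → take DB $23,329. Book value $116,647.
Year 2: DB = ⌊$116,647 × 150%/9⌋ = $19,441; SL = ⌊$110,447/8⌋ = $13,805 → take DB $19,441. Book value $97,206.
Year 3: DB = ⌊$97,206 × 150%/9⌋ = $16,201; SL = ⌊$91,006/7⌋ = $13,000 → take DB $16,201. Book value $81,005.
Year 4: DB = ⌊$81,005 × 150%/9⌋ = $13,500; SL = ⌊$74,805/6⌋ = $12,467 → take DB $13,500. Book value $67,505.
Year 5: DB = ⌊$67,505 × 150%/9⌋ = $11,250; SL = ⌊$61,305/5⌋ = $12,261 → take SL $12,261. Book value $55,244.
Year 6: DB = ⌊$55,244 × 150%/9⌋ = $9,207; SL = ⌊$49,044/4⌋ = $12,261 → take SL $12,261. Book value $42,983.
Year 7: DB = ⌊$42,983 × 150%/9⌋ = $7,163; SL = ⌊$36,783/3⌋ = $12,261 → take SL $12,261. Book value $30,722.
Year 8: DB = ⌊$30,722 × 150%/9⌋ = $5,120; SL = ⌊$24,522/2⌋ = $12,261 → take SL $12,261. Book value $18,461.
Year 9 (final): $18,461 − $6,200 = $12,261. Book value $6,200.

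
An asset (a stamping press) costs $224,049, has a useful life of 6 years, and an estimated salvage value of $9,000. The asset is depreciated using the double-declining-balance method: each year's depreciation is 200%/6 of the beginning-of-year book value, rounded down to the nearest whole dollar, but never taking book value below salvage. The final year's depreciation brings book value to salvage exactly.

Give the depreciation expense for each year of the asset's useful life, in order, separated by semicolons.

Depreciable base = $224,049 − $9,000 = $215,049.
Year 1: ⌊$224,049 × 200%/6⌋ = $74,683. Book value $149,366.
Year 2: ⌊$149,366 × 200%/6⌋ = $49,788. Book value $99,578.
Year 3: ⌊$99,578 × 200%/6⌋ = $33,192. Book value $66,386.
Year 4: ⌊$66,386 × 200%/6⌋ = $22,128. Book value $44,258.
Year 5: ⌊$44,258 × 200%/6⌋ = $14,752. Book value $29,506.
Year 6 (final): $29,506 − $9,000 = $20,506. Book value $9,000.

$74,683; $49,788; $33,192; $22,128; $14,752; $20,506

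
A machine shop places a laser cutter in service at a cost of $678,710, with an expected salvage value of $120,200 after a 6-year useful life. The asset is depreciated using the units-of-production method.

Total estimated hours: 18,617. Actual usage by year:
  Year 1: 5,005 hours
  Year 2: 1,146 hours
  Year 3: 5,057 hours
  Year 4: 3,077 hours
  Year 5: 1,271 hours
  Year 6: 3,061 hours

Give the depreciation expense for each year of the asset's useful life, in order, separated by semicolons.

Depreciable base = $678,710 − $120,200 = $558,510.
Rate = $558,510 / 18,617 hours = $30 per hour.
Year 1: 5,005 × $30 = $150,150. Book value $528,560.
Year 2: 1,146 × $30 = $34,380. Book value $494,180.
Year 3: 5,057 × $30 = $151,710. Book value $342,470.
Year 4: 3,077 × $30 = $92,310. Book value $250,160.
Year 5: 1,271 × $30 = $38,130. Book value $212,030.
Year 6: 3,061 × $30 = $91,830. Book value $120,200.

$150,150; $34,380; $151,710; $92,310; $38,130; $91,830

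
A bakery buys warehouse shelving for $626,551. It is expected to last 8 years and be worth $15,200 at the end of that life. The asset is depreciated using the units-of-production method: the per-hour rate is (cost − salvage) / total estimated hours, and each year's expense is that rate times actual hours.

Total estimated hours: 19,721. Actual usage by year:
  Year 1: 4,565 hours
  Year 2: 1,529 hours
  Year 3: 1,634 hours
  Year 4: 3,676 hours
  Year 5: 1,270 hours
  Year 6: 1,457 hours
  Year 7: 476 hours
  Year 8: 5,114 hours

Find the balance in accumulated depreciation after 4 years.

Depreciable base = $626,551 − $15,200 = $611,351.
Rate = $611,351 / 19,721 hours = $31 per hour.
Year 1: 4,565 × $31 = $141,515. Book value $485,036.
Year 2: 1,529 × $31 = $47,399. Book value $437,637.
Year 3: 1,634 × $31 = $50,654. Book value $386,983.
Year 4: 3,676 × $31 = $113,956. Book value $273,027.
Accumulated through year 4 = $626,551 − $273,027 = $353,524.

$353,524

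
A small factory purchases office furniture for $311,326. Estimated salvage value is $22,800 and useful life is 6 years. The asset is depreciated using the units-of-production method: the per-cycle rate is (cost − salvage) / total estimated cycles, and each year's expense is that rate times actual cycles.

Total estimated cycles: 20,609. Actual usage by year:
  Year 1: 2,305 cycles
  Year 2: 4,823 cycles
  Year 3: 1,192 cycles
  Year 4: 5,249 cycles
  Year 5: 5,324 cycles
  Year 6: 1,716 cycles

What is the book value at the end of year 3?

Depreciable base = $311,326 − $22,800 = $288,526.
Rate = $288,526 / 20,609 cycles = $14 per cycle.
Year 1: 2,305 × $14 = $32,270. Book value $279,056.
Year 2: 4,823 × $14 = $67,522. Book value $211,534.
Year 3: 1,192 × $14 = $16,688. Book value $194,846.

$194,846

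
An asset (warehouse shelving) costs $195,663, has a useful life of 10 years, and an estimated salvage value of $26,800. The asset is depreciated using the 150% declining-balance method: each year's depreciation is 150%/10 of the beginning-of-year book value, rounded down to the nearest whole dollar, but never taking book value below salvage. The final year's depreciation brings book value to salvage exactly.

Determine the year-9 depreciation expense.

$7,997

Depreciable base = $195,663 − $26,800 = $168,863.
Year 1: ⌊$195,663 × 150%/10⌋ = $29,349. Book value $166,314.
Year 2: ⌊$166,314 × 150%/10⌋ = $24,947. Book value $141,367.
Year 3: ⌊$141,367 × 150%/10⌋ = $21,205. Book value $120,162.
Year 4: ⌊$120,162 × 150%/10⌋ = $18,024. Book value $102,138.
Year 5: ⌊$102,138 × 150%/10⌋ = $15,320. Book value $86,818.
Year 6: ⌊$86,818 × 150%/10⌋ = $13,022. Book value $73,796.
Year 7: ⌊$73,796 × 150%/10⌋ = $11,069. Book value $62,727.
Year 8: ⌊$62,727 × 150%/10⌋ = $9,409. Book value $53,318.
Year 9: ⌊$53,318 × 150%/10⌋ = $7,997. Book value $45,321.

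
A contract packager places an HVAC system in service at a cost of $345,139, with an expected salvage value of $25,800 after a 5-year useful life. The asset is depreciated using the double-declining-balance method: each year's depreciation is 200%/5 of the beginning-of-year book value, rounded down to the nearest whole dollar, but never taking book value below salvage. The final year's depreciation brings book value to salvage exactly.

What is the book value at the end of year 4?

$44,731

Depreciable base = $345,139 − $25,800 = $319,339.
Year 1: ⌊$345,139 × 200%/5⌋ = $138,055. Book value $207,084.
Year 2: ⌊$207,084 × 200%/5⌋ = $82,833. Book value $124,251.
Year 3: ⌊$124,251 × 200%/5⌋ = $49,700. Book value $74,551.
Year 4: ⌊$74,551 × 200%/5⌋ = $29,820. Book value $44,731.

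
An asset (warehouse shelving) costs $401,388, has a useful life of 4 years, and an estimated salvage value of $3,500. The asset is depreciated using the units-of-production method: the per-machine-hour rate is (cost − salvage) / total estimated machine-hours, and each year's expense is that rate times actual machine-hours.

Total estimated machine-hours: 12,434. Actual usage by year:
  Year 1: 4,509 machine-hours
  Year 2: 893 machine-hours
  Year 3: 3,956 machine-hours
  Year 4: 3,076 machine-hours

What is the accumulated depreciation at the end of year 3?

$299,456

Depreciable base = $401,388 − $3,500 = $397,888.
Rate = $397,888 / 12,434 machine-hours = $32 per machine-hour.
Year 1: 4,509 × $32 = $144,288. Book value $257,100.
Year 2: 893 × $32 = $28,576. Book value $228,524.
Year 3: 3,956 × $32 = $126,592. Book value $101,932.
Accumulated through year 3 = $401,388 − $101,932 = $299,456.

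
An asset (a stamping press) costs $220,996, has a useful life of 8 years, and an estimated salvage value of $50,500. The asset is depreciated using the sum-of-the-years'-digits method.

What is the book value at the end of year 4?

$97,860

Depreciable base = $220,996 − $50,500 = $170,496.
Sum of the years' digits = 8+7+6+5+4+3+2+1 = 36.
Year 1: $170,496 × 8/36 = $37,888. Book value $183,108.
Year 2: $170,496 × 7/36 = $33,152. Book value $149,956.
Year 3: $170,496 × 6/36 = $28,416. Book value $121,540.
Year 4: $170,496 × 5/36 = $23,680. Book value $97,860.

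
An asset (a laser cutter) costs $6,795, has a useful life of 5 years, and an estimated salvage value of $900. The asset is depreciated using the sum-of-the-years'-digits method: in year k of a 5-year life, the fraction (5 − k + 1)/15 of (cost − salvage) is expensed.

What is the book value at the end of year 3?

Depreciable base = $6,795 − $900 = $5,895.
Sum of the years' digits = 5+4+3+2+1 = 15.
Year 1: $5,895 × 5/15 = $1,965. Book value $4,830.
Year 2: $5,895 × 4/15 = $1,572. Book value $3,258.
Year 3: $5,895 × 3/15 = $1,179. Book value $2,079.

$2,079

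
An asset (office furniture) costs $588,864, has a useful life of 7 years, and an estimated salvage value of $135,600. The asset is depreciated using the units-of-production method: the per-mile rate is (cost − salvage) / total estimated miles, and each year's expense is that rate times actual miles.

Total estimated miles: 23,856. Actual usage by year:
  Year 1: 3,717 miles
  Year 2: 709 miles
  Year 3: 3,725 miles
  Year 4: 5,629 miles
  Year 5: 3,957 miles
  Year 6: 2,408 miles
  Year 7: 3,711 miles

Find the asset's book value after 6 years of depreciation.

Depreciable base = $588,864 − $135,600 = $453,264.
Rate = $453,264 / 23,856 miles = $19 per mile.
Year 1: 3,717 × $19 = $70,623. Book value $518,241.
Year 2: 709 × $19 = $13,471. Book value $504,770.
Year 3: 3,725 × $19 = $70,775. Book value $433,995.
Year 4: 5,629 × $19 = $106,951. Book value $327,044.
Year 5: 3,957 × $19 = $75,183. Book value $251,861.
Year 6: 2,408 × $19 = $45,752. Book value $206,109.

$206,109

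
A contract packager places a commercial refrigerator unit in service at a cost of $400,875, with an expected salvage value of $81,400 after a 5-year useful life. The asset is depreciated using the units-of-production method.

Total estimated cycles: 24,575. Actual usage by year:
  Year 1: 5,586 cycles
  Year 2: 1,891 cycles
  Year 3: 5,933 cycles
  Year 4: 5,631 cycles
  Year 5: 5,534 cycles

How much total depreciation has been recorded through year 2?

Depreciable base = $400,875 − $81,400 = $319,475.
Rate = $319,475 / 24,575 cycles = $13 per cycle.
Year 1: 5,586 × $13 = $72,618. Book value $328,257.
Year 2: 1,891 × $13 = $24,583. Book value $303,674.
Accumulated through year 2 = $400,875 − $303,674 = $97,201.

$97,201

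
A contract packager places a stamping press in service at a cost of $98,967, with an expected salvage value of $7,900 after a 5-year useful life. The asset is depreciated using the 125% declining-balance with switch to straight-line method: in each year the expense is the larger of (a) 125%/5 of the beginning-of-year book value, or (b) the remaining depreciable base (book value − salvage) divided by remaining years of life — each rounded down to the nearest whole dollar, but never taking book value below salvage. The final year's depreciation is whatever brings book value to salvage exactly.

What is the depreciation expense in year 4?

Depreciable base = $98,967 − $7,900 = $91,067.
Year 1: DB = ⌊$98,967 × 125%/5⌋ = $24,741; SL = ⌊$91,067/5⌋ = $18,213 → take DB $24,741. Book value $74,226.
Year 2: DB = ⌊$74,226 × 125%/5⌋ = $18,556; SL = ⌊$66,326/4⌋ = $16,581 → take DB $18,556. Book value $55,670.
Year 3: DB = ⌊$55,670 × 125%/5⌋ = $13,917; SL = ⌊$47,770/3⌋ = $15,923 → take SL $15,923. Book value $39,747.
Year 4: DB = ⌊$39,747 × 125%/5⌋ = $9,936; SL = ⌊$31,847/2⌋ = $15,923 → take SL $15,923. Book value $23,824.

$15,923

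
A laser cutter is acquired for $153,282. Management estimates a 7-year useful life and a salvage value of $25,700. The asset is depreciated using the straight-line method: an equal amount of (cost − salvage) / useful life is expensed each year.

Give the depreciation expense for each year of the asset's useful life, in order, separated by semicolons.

$18,226; $18,226; $18,226; $18,226; $18,226; $18,226; $18,226

Depreciable base = $153,282 − $25,700 = $127,582.
Annual expense = $127,582 / 7 = $18,226.
End of year 1: book value $135,056.
End of year 2: book value $116,830.
End of year 3: book value $98,604.
End of year 4: book value $80,378.
End of year 5: book value $62,152.
End of year 6: book value $43,926.
End of year 7: book value $25,700.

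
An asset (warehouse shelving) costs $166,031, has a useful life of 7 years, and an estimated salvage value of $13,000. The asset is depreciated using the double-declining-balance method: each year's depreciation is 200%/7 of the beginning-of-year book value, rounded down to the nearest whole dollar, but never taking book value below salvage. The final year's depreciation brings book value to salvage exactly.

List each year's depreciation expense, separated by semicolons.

Depreciable base = $166,031 − $13,000 = $153,031.
Year 1: ⌊$166,031 × 200%/7⌋ = $47,437. Book value $118,594.
Year 2: ⌊$118,594 × 200%/7⌋ = $33,884. Book value $84,710.
Year 3: ⌊$84,710 × 200%/7⌋ = $24,202. Book value $60,508.
Year 4: ⌊$60,508 × 200%/7⌋ = $17,288. Book value $43,220.
Year 5: ⌊$43,220 × 200%/7⌋ = $12,348. Book value $30,872.
Year 6: ⌊$30,872 × 200%/7⌋ = $8,820. Book value $22,052.
Year 7 (final): $22,052 − $13,000 = $9,052. Book value $13,000.

$47,437; $33,884; $24,202; $17,288; $12,348; $8,820; $9,052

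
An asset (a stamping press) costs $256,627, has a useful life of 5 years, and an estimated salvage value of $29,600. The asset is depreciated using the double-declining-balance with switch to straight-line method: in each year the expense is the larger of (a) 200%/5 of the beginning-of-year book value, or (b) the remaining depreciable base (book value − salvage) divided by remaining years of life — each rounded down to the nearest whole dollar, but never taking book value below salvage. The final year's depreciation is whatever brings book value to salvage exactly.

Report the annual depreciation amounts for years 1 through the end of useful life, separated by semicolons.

$102,650; $61,590; $36,954; $22,173; $3,660

Depreciable base = $256,627 − $29,600 = $227,027.
Year 1: DB = ⌊$256,627 × 200%/5⌋ = $102,650; SL = ⌊$227,027/5⌋ = $45,405 → take DB $102,650. Book value $153,977.
Year 2: DB = ⌊$153,977 × 200%/5⌋ = $61,590; SL = ⌊$124,377/4⌋ = $31,094 → take DB $61,590. Book value $92,387.
Year 3: DB = ⌊$92,387 × 200%/5⌋ = $36,954; SL = ⌊$62,787/3⌋ = $20,929 → take DB $36,954. Book value $55,433.
Year 4: DB = ⌊$55,433 × 200%/5⌋ = $22,173; SL = ⌊$25,833/2⌋ = $12,916 → take DB $22,173. Book value $33,260.
Year 5 (final): $33,260 − $29,600 = $3,660. Book value $29,600.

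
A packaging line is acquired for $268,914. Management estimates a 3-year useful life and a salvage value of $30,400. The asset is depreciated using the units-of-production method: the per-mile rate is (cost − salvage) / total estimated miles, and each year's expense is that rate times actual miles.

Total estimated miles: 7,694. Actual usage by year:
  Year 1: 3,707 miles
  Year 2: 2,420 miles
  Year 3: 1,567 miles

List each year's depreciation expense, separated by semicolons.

$114,917; $75,020; $48,577

Depreciable base = $268,914 − $30,400 = $238,514.
Rate = $238,514 / 7,694 miles = $31 per mile.
Year 1: 3,707 × $31 = $114,917. Book value $153,997.
Year 2: 2,420 × $31 = $75,020. Book value $78,977.
Year 3: 1,567 × $31 = $48,577. Book value $30,400.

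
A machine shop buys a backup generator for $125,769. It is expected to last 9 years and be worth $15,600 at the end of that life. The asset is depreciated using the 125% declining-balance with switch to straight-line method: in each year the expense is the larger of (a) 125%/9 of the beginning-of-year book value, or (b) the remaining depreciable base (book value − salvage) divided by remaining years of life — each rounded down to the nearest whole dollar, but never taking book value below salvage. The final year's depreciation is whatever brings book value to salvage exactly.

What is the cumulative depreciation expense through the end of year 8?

Depreciable base = $125,769 − $15,600 = $110,169.
Year 1: DB = ⌊$125,769 × 125%/9⌋ = $17,467; SL = ⌊$110,169/9⌋ = $12,241 → take DB $17,467. Book value $108,302.
Year 2: DB = ⌊$108,302 × 125%/9⌋ = $15,041; SL = ⌊$92,702/8⌋ = $11,587 → take DB $15,041. Book value $93,261.
Year 3: DB = ⌊$93,261 × 125%/9⌋ = $12,952; SL = ⌊$77,661/7⌋ = $11,094 → take DB $12,952. Book value $80,309.
Year 4: DB = ⌊$80,309 × 125%/9⌋ = $11,154; SL = ⌊$64,709/6⌋ = $10,784 → take DB $11,154. Book value $69,155.
Year 5: DB = ⌊$69,155 × 125%/9⌋ = $9,604; SL = ⌊$53,555/5⌋ = $10,711 → take SL $10,711. Book value $58,444.
Year 6: DB = ⌊$58,444 × 125%/9⌋ = $8,117; SL = ⌊$42,844/4⌋ = $10,711 → take SL $10,711. Book value $47,733.
Year 7: DB = ⌊$47,733 × 125%/9⌋ = $6,629; SL = ⌊$32,133/3⌋ = $10,711 → take SL $10,711. Book value $37,022.
Year 8: DB = ⌊$37,022 × 125%/9⌋ = $5,141; SL = ⌊$21,422/2⌋ = $10,711 → take SL $10,711. Book value $26,311.
Accumulated through year 8 = $125,769 − $26,311 = $99,458.

$99,458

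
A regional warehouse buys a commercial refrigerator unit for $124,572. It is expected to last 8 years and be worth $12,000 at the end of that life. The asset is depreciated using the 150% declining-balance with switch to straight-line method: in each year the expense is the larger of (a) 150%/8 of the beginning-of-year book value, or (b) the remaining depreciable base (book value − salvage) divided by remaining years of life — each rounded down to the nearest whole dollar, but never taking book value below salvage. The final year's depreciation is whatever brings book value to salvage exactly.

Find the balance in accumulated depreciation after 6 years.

Depreciable base = $124,572 − $12,000 = $112,572.
Year 1: DB = ⌊$124,572 × 150%/8⌋ = $23,357; SL = ⌊$112,572/8⌋ = $14,071 → take DB $23,357. Book value $101,215.
Year 2: DB = ⌊$101,215 × 150%/8⌋ = $18,977; SL = ⌊$89,215/7⌋ = $12,745 → take DB $18,977. Book value $82,238.
Year 3: DB = ⌊$82,238 × 150%/8⌋ = $15,419; SL = ⌊$70,238/6⌋ = $11,706 → take DB $15,419. Book value $66,819.
Year 4: DB = ⌊$66,819 × 150%/8⌋ = $12,528; SL = ⌊$54,819/5⌋ = $10,963 → take DB $12,528. Book value $54,291.
Year 5: DB = ⌊$54,291 × 150%/8⌋ = $10,179; SL = ⌊$42,291/4⌋ = $10,572 → take SL $10,572. Book value $43,719.
Year 6: DB = ⌊$43,719 × 150%/8⌋ = $8,197; SL = ⌊$31,719/3⌋ = $10,573 → take SL $10,573. Book value $33,146.
Accumulated through year 6 = $124,572 − $33,146 = $91,426.

$91,426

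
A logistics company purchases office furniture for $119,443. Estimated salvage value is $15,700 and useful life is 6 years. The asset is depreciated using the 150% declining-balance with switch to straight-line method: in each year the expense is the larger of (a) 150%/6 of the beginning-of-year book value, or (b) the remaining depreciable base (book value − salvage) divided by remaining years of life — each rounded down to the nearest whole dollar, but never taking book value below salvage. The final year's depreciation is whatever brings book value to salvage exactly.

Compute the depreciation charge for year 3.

$16,797

Depreciable base = $119,443 − $15,700 = $103,743.
Year 1: DB = ⌊$119,443 × 150%/6⌋ = $29,860; SL = ⌊$103,743/6⌋ = $17,290 → take DB $29,860. Book value $89,583.
Year 2: DB = ⌊$89,583 × 150%/6⌋ = $22,395; SL = ⌊$73,883/5⌋ = $14,776 → take DB $22,395. Book value $67,188.
Year 3: DB = ⌊$67,188 × 150%/6⌋ = $16,797; SL = ⌊$51,488/4⌋ = $12,872 → take DB $16,797. Book value $50,391.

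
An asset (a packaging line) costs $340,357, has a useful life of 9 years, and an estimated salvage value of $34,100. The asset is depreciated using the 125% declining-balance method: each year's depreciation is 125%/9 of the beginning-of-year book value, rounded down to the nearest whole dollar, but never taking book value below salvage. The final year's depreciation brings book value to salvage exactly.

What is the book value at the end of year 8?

Depreciable base = $340,357 − $34,100 = $306,257.
Year 1: ⌊$340,357 × 125%/9⌋ = $47,271. Book value $293,086.
Year 2: ⌊$293,086 × 125%/9⌋ = $40,706. Book value $252,380.
Year 3: ⌊$252,380 × 125%/9⌋ = $35,052. Book value $217,328.
Year 4: ⌊$217,328 × 125%/9⌋ = $30,184. Book value $187,144.
Year 5: ⌊$187,144 × 125%/9⌋ = $25,992. Book value $161,152.
Year 6: ⌊$161,152 × 125%/9⌋ = $22,382. Book value $138,770.
Year 7: ⌊$138,770 × 125%/9⌋ = $19,273. Book value $119,497.
Year 8: ⌊$119,497 × 125%/9⌋ = $16,596. Book value $102,901.

$102,901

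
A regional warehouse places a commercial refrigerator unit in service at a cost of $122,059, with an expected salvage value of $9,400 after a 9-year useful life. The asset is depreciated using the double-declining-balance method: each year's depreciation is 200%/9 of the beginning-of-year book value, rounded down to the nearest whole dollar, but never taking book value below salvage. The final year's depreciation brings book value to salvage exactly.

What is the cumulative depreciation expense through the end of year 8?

$105,711

Depreciable base = $122,059 − $9,400 = $112,659.
Year 1: ⌊$122,059 × 200%/9⌋ = $27,124. Book value $94,935.
Year 2: ⌊$94,935 × 200%/9⌋ = $21,096. Book value $73,839.
Year 3: ⌊$73,839 × 200%/9⌋ = $16,408. Book value $57,431.
Year 4: ⌊$57,431 × 200%/9⌋ = $12,762. Book value $44,669.
Year 5: ⌊$44,669 × 200%/9⌋ = $9,926. Book value $34,743.
Year 6: ⌊$34,743 × 200%/9⌋ = $7,720. Book value $27,023.
Year 7: ⌊$27,023 × 200%/9⌋ = $6,005. Book value $21,018.
Year 8: ⌊$21,018 × 200%/9⌋ = $4,670. Book value $16,348.
Accumulated through year 8 = $122,059 − $16,348 = $105,711.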